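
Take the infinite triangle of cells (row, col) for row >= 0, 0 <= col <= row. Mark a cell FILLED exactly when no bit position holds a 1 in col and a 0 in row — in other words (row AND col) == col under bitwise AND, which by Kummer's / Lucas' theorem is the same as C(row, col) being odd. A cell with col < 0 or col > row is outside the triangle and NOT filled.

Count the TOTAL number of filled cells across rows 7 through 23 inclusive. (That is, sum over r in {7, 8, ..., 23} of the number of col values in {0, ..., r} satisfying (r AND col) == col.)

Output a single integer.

r7=111 pc3: +8 =8
r8=1000 pc1: +2 =10
r9=1001 pc2: +4 =14
r10=1010 pc2: +4 =18
r11=1011 pc3: +8 =26
r12=1100 pc2: +4 =30
r13=1101 pc3: +8 =38
r14=1110 pc3: +8 =46
r15=1111 pc4: +16 =62
r16=10000 pc1: +2 =64
r17=10001 pc2: +4 =68
r18=10010 pc2: +4 =72
r19=10011 pc3: +8 =80
r20=10100 pc2: +4 =84
r21=10101 pc3: +8 =92
r22=10110 pc3: +8 =100
r23=10111 pc4: +16 =116

Answer: 116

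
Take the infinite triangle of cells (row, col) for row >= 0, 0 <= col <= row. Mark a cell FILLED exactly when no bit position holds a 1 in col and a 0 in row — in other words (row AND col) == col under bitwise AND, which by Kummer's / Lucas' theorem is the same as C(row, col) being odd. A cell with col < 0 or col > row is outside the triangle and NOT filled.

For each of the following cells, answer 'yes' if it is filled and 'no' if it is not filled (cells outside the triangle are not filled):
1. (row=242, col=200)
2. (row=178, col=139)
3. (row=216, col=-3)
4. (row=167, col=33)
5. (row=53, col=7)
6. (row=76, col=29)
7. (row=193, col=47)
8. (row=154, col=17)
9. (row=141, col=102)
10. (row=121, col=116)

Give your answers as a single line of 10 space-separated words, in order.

(242,200): row=0b11110010, col=0b11001000, row AND col = 0b11000000 = 192; 192 != 200 -> empty
(178,139): row=0b10110010, col=0b10001011, row AND col = 0b10000010 = 130; 130 != 139 -> empty
(216,-3): col outside [0, 216] -> not filled
(167,33): row=0b10100111, col=0b100001, row AND col = 0b100001 = 33; 33 == 33 -> filled
(53,7): row=0b110101, col=0b111, row AND col = 0b101 = 5; 5 != 7 -> empty
(76,29): row=0b1001100, col=0b11101, row AND col = 0b1100 = 12; 12 != 29 -> empty
(193,47): row=0b11000001, col=0b101111, row AND col = 0b1 = 1; 1 != 47 -> empty
(154,17): row=0b10011010, col=0b10001, row AND col = 0b10000 = 16; 16 != 17 -> empty
(141,102): row=0b10001101, col=0b1100110, row AND col = 0b100 = 4; 4 != 102 -> empty
(121,116): row=0b1111001, col=0b1110100, row AND col = 0b1110000 = 112; 112 != 116 -> empty

Answer: no no no yes no no no no no no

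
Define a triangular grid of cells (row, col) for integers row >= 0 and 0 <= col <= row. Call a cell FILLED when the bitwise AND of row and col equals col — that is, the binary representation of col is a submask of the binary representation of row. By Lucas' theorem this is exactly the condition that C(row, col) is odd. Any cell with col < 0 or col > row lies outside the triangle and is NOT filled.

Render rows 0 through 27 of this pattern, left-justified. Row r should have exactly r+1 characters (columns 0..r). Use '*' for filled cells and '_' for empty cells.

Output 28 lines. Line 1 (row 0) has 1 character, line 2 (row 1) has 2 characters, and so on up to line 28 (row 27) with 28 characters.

Answer: *
**
*_*
****
*___*
**__**
*_*_*_*
********
*_______*
**______**
*_*_____*_*
****____****
*___*___*___*
**__**__**__**
*_*_*_*_*_*_*_*
****************
*_______________*
**______________**
*_*_____________*_*
****____________****
*___*___________*___*
**__**__________**__**
*_*_*_*_________*_*_*_*
********________********
*_______*_______*_______*
**______**______**______**
*_*_____*_*_____*_*_____*_*
****____****____****____****

Derivation:
r0=0: *
r1=1: **
r2=10: *_*
r3=11: ****
r4=100: *___*
r5=101: **__**
r6=110: *_*_*_*
r7=111: ********
r8=1000: *_______*
r9=1001: **______**
r10=1010: *_*_____*_*
r11=1011: ****____****
r12=1100: *___*___*___*
r13=1101: **__**__**__**
r14=1110: *_*_*_*_*_*_*_*
r15=1111: ****************
r16=10000: *_______________*
r17=10001: **______________**
r18=10010: *_*_____________*_*
r19=10011: ****____________****
r20=10100: *___*___________*___*
r21=10101: **__**__________**__**
r22=10110: *_*_*_*_________*_*_*_*
r23=10111: ********________********
r24=11000: *_______*_______*_______*
r25=11001: **______**______**______**
r26=11010: *_*_____*_*_____*_*_____*_*
r27=11011: ****____****____****____****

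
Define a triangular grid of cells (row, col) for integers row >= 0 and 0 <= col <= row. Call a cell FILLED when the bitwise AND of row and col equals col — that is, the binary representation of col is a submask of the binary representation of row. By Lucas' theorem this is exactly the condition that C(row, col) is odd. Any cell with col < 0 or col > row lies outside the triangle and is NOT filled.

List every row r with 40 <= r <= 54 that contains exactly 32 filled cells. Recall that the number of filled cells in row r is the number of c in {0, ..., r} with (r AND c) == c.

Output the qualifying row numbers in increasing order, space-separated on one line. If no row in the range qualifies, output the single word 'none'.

Row r has 2^popcount(r) filled cells, so we need popcount(r) = log2(32) = 5.
Scan r = 40..54 and keep those with exactly 5 one-bits:
r=40=101000 popcount=2 -> skip
r=41=101001 popcount=3 -> skip
r=42=101010 popcount=3 -> skip
r=43=101011 popcount=4 -> skip
r=44=101100 popcount=3 -> skip
r=45=101101 popcount=4 -> skip
r=46=101110 popcount=4 -> skip
r=47=101111 popcount=5 -> KEEP
r=48=110000 popcount=2 -> skip
r=49=110001 popcount=3 -> skip
r=50=110010 popcount=3 -> skip
r=51=110011 popcount=4 -> skip
r=52=110100 popcount=3 -> skip
r=53=110101 popcount=4 -> skip
r=54=110110 popcount=4 -> skip
Kept rows: 47

Answer: 47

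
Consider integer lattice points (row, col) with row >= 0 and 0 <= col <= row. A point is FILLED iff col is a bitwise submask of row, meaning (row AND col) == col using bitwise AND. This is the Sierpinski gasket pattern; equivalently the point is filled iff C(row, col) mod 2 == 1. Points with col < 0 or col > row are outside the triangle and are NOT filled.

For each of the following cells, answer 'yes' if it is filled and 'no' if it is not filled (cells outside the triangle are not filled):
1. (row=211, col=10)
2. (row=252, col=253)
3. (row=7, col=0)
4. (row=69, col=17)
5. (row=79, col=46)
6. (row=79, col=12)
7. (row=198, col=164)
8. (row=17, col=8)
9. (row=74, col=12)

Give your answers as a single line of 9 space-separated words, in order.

(211,10): row=0b11010011, col=0b1010, row AND col = 0b10 = 2; 2 != 10 -> empty
(252,253): col outside [0, 252] -> not filled
(7,0): row=0b111, col=0b0, row AND col = 0b0 = 0; 0 == 0 -> filled
(69,17): row=0b1000101, col=0b10001, row AND col = 0b1 = 1; 1 != 17 -> empty
(79,46): row=0b1001111, col=0b101110, row AND col = 0b1110 = 14; 14 != 46 -> empty
(79,12): row=0b1001111, col=0b1100, row AND col = 0b1100 = 12; 12 == 12 -> filled
(198,164): row=0b11000110, col=0b10100100, row AND col = 0b10000100 = 132; 132 != 164 -> empty
(17,8): row=0b10001, col=0b1000, row AND col = 0b0 = 0; 0 != 8 -> empty
(74,12): row=0b1001010, col=0b1100, row AND col = 0b1000 = 8; 8 != 12 -> empty

Answer: no no yes no no yes no no no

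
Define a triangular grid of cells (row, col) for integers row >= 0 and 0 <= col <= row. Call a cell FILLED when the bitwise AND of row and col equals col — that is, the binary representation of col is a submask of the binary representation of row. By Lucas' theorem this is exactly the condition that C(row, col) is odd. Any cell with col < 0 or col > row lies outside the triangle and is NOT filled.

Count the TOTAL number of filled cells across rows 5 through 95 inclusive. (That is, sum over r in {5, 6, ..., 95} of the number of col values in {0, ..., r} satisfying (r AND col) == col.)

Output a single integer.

r5=101 pc2: +4 =4
r6=110 pc2: +4 =8
r7=111 pc3: +8 =16
r8=1000 pc1: +2 =18
r9=1001 pc2: +4 =22
r10=1010 pc2: +4 =26
r11=1011 pc3: +8 =34
r12=1100 pc2: +4 =38
r13=1101 pc3: +8 =46
r14=1110 pc3: +8 =54
r15=1111 pc4: +16 =70
r16=10000 pc1: +2 =72
r17=10001 pc2: +4 =76
r18=10010 pc2: +4 =80
r19=10011 pc3: +8 =88
r20=10100 pc2: +4 =92
r21=10101 pc3: +8 =100
r22=10110 pc3: +8 =108
r23=10111 pc4: +16 =124
r24=11000 pc2: +4 =128
r25=11001 pc3: +8 =136
r26=11010 pc3: +8 =144
r27=11011 pc4: +16 =160
r28=11100 pc3: +8 =168
r29=11101 pc4: +16 =184
r30=11110 pc4: +16 =200
r31=11111 pc5: +32 =232
r32=100000 pc1: +2 =234
r33=100001 pc2: +4 =238
r34=100010 pc2: +4 =242
r35=100011 pc3: +8 =250
r36=100100 pc2: +4 =254
r37=100101 pc3: +8 =262
r38=100110 pc3: +8 =270
r39=100111 pc4: +16 =286
r40=101000 pc2: +4 =290
r41=101001 pc3: +8 =298
r42=101010 pc3: +8 =306
r43=101011 pc4: +16 =322
r44=101100 pc3: +8 =330
r45=101101 pc4: +16 =346
r46=101110 pc4: +16 =362
r47=101111 pc5: +32 =394
r48=110000 pc2: +4 =398
r49=110001 pc3: +8 =406
r50=110010 pc3: +8 =414
r51=110011 pc4: +16 =430
r52=110100 pc3: +8 =438
r53=110101 pc4: +16 =454
r54=110110 pc4: +16 =470
r55=110111 pc5: +32 =502
r56=111000 pc3: +8 =510
r57=111001 pc4: +16 =526
r58=111010 pc4: +16 =542
r59=111011 pc5: +32 =574
r60=111100 pc4: +16 =590
r61=111101 pc5: +32 =622
r62=111110 pc5: +32 =654
r63=111111 pc6: +64 =718
r64=1000000 pc1: +2 =720
r65=1000001 pc2: +4 =724
r66=1000010 pc2: +4 =728
r67=1000011 pc3: +8 =736
r68=1000100 pc2: +4 =740
r69=1000101 pc3: +8 =748
r70=1000110 pc3: +8 =756
r71=1000111 pc4: +16 =772
r72=1001000 pc2: +4 =776
r73=1001001 pc3: +8 =784
r74=1001010 pc3: +8 =792
r75=1001011 pc4: +16 =808
r76=1001100 pc3: +8 =816
r77=1001101 pc4: +16 =832
r78=1001110 pc4: +16 =848
r79=1001111 pc5: +32 =880
r80=1010000 pc2: +4 =884
r81=1010001 pc3: +8 =892
r82=1010010 pc3: +8 =900
r83=1010011 pc4: +16 =916
r84=1010100 pc3: +8 =924
r85=1010101 pc4: +16 =940
r86=1010110 pc4: +16 =956
r87=1010111 pc5: +32 =988
r88=1011000 pc3: +8 =996
r89=1011001 pc4: +16 =1012
r90=1011010 pc4: +16 =1028
r91=1011011 pc5: +32 =1060
r92=1011100 pc4: +16 =1076
r93=1011101 pc5: +32 =1108
r94=1011110 pc5: +32 =1140
r95=1011111 pc6: +64 =1204

Answer: 1204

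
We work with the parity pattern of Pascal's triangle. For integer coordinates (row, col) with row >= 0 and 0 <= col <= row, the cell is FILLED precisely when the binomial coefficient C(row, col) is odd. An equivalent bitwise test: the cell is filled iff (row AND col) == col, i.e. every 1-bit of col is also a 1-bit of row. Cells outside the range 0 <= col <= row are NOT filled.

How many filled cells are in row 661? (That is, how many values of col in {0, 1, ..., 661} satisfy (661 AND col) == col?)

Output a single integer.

661 in binary = 1010010101
popcount(661) = number of 1-bits in 1010010101 = 5
A col c satisfies (661 AND c) == c iff every set bit of c is also set in 661; each of the 5 set bits of 661 can independently be on or off in c.
count = 2^5 = 32

Answer: 32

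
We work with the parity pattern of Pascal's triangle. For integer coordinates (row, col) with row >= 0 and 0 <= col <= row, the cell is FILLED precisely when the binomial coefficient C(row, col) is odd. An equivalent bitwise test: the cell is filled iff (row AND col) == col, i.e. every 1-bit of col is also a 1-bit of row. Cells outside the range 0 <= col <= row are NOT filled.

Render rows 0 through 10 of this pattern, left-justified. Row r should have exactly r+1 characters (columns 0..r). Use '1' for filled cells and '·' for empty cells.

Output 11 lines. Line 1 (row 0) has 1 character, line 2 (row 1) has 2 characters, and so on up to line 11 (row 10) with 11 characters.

Answer: 1
11
1·1
1111
1···1
11··11
1·1·1·1
11111111
1·······1
11······11
1·1·····1·1

Derivation:
r0=0: 1
r1=1: 11
r2=10: 1·1
r3=11: 1111
r4=100: 1···1
r5=101: 11··11
r6=110: 1·1·1·1
r7=111: 11111111
r8=1000: 1·······1
r9=1001: 11······11
r10=1010: 1·1·····1·1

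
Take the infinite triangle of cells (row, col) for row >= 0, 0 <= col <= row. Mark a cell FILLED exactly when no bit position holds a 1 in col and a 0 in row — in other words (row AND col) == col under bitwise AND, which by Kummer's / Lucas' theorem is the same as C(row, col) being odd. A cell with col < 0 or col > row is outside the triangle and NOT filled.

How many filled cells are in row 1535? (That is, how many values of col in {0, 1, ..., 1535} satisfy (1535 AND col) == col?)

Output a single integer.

1535 in binary = 10111111111
popcount(1535) = number of 1-bits in 10111111111 = 10
A col c satisfies (1535 AND c) == c iff every set bit of c is also set in 1535; each of the 10 set bits of 1535 can independently be on or off in c.
count = 2^10 = 1024

Answer: 1024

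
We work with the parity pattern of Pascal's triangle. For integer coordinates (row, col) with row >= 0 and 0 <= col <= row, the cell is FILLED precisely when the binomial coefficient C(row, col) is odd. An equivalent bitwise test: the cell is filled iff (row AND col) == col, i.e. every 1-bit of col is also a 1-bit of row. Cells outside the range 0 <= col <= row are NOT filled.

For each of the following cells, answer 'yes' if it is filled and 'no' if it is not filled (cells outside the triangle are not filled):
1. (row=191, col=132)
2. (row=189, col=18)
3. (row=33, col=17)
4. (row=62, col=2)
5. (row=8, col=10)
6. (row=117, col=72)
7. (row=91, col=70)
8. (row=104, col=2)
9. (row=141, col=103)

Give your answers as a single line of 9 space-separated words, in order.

(191,132): row=0b10111111, col=0b10000100, row AND col = 0b10000100 = 132; 132 == 132 -> filled
(189,18): row=0b10111101, col=0b10010, row AND col = 0b10000 = 16; 16 != 18 -> empty
(33,17): row=0b100001, col=0b10001, row AND col = 0b1 = 1; 1 != 17 -> empty
(62,2): row=0b111110, col=0b10, row AND col = 0b10 = 2; 2 == 2 -> filled
(8,10): col outside [0, 8] -> not filled
(117,72): row=0b1110101, col=0b1001000, row AND col = 0b1000000 = 64; 64 != 72 -> empty
(91,70): row=0b1011011, col=0b1000110, row AND col = 0b1000010 = 66; 66 != 70 -> empty
(104,2): row=0b1101000, col=0b10, row AND col = 0b0 = 0; 0 != 2 -> empty
(141,103): row=0b10001101, col=0b1100111, row AND col = 0b101 = 5; 5 != 103 -> empty

Answer: yes no no yes no no no no no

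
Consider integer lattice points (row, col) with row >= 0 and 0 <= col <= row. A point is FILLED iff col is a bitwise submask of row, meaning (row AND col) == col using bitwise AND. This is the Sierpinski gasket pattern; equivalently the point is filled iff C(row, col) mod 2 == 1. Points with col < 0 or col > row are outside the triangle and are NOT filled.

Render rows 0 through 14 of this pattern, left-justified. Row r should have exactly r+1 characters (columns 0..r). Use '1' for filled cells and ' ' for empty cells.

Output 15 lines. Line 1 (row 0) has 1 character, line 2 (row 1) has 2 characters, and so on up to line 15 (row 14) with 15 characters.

r0=0: 1
r1=1: 11
r2=10: 1 1
r3=11: 1111
r4=100: 1   1
r5=101: 11  11
r6=110: 1 1 1 1
r7=111: 11111111
r8=1000: 1       1
r9=1001: 11      11
r10=1010: 1 1     1 1
r11=1011: 1111    1111
r12=1100: 1   1   1   1
r13=1101: 11  11  11  11
r14=1110: 1 1 1 1 1 1 1 1

Answer: 1
11
1 1
1111
1   1
11  11
1 1 1 1
11111111
1       1
11      11
1 1     1 1
1111    1111
1   1   1   1
11  11  11  11
1 1 1 1 1 1 1 1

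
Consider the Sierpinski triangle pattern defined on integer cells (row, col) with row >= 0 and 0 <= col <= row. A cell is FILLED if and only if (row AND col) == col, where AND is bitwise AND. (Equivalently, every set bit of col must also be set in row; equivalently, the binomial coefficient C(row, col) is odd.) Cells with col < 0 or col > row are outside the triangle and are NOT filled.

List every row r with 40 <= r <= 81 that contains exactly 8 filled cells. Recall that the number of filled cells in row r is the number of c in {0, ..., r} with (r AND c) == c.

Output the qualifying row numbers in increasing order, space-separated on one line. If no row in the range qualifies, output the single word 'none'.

Answer: 41 42 44 49 50 52 56 67 69 70 73 74 76 81

Derivation:
Row r has 2^popcount(r) filled cells, so we need popcount(r) = log2(8) = 3.
Scan r = 40..81 and keep those with exactly 3 one-bits:
r=40=101000 popcount=2 -> skip
r=41=101001 popcount=3 -> KEEP
r=42=101010 popcount=3 -> KEEP
r=43=101011 popcount=4 -> skip
r=44=101100 popcount=3 -> KEEP
r=45=101101 popcount=4 -> skip
r=46=101110 popcount=4 -> skip
r=47=101111 popcount=5 -> skip
r=48=110000 popcount=2 -> skip
r=49=110001 popcount=3 -> KEEP
r=50=110010 popcount=3 -> KEEP
r=51=110011 popcount=4 -> skip
r=52=110100 popcount=3 -> KEEP
r=53=110101 popcount=4 -> skip
r=54=110110 popcount=4 -> skip
r=55=110111 popcount=5 -> skip
r=56=111000 popcount=3 -> KEEP
r=57=111001 popcount=4 -> skip
r=58=111010 popcount=4 -> skip
r=59=111011 popcount=5 -> skip
r=60=111100 popcount=4 -> skip
r=61=111101 popcount=5 -> skip
r=62=111110 popcount=5 -> skip
r=63=111111 popcount=6 -> skip
r=64=1000000 popcount=1 -> skip
r=65=1000001 popcount=2 -> skip
r=66=1000010 popcount=2 -> skip
r=67=1000011 popcount=3 -> KEEP
r=68=1000100 popcount=2 -> skip
r=69=1000101 popcount=3 -> KEEP
r=70=1000110 popcount=3 -> KEEP
r=71=1000111 popcount=4 -> skip
r=72=1001000 popcount=2 -> skip
r=73=1001001 popcount=3 -> KEEP
r=74=1001010 popcount=3 -> KEEP
r=75=1001011 popcount=4 -> skip
r=76=1001100 popcount=3 -> KEEP
r=77=1001101 popcount=4 -> skip
r=78=1001110 popcount=4 -> skip
r=79=1001111 popcount=5 -> skip
r=80=1010000 popcount=2 -> skip
r=81=1010001 popcount=3 -> KEEP
Kept rows: 41 42 44 49 50 52 56 67 69 70 73 74 76 81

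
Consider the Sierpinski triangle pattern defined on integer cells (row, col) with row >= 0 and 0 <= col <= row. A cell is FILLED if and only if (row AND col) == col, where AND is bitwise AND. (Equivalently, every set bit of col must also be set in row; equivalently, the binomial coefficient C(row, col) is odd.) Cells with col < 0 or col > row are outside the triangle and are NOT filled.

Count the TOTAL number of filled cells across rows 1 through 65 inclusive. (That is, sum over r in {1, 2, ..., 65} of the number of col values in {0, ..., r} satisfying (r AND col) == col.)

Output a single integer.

r1=1 pc1: +2 =2
r2=10 pc1: +2 =4
r3=11 pc2: +4 =8
r4=100 pc1: +2 =10
r5=101 pc2: +4 =14
r6=110 pc2: +4 =18
r7=111 pc3: +8 =26
r8=1000 pc1: +2 =28
r9=1001 pc2: +4 =32
r10=1010 pc2: +4 =36
r11=1011 pc3: +8 =44
r12=1100 pc2: +4 =48
r13=1101 pc3: +8 =56
r14=1110 pc3: +8 =64
r15=1111 pc4: +16 =80
r16=10000 pc1: +2 =82
r17=10001 pc2: +4 =86
r18=10010 pc2: +4 =90
r19=10011 pc3: +8 =98
r20=10100 pc2: +4 =102
r21=10101 pc3: +8 =110
r22=10110 pc3: +8 =118
r23=10111 pc4: +16 =134
r24=11000 pc2: +4 =138
r25=11001 pc3: +8 =146
r26=11010 pc3: +8 =154
r27=11011 pc4: +16 =170
r28=11100 pc3: +8 =178
r29=11101 pc4: +16 =194
r30=11110 pc4: +16 =210
r31=11111 pc5: +32 =242
r32=100000 pc1: +2 =244
r33=100001 pc2: +4 =248
r34=100010 pc2: +4 =252
r35=100011 pc3: +8 =260
r36=100100 pc2: +4 =264
r37=100101 pc3: +8 =272
r38=100110 pc3: +8 =280
r39=100111 pc4: +16 =296
r40=101000 pc2: +4 =300
r41=101001 pc3: +8 =308
r42=101010 pc3: +8 =316
r43=101011 pc4: +16 =332
r44=101100 pc3: +8 =340
r45=101101 pc4: +16 =356
r46=101110 pc4: +16 =372
r47=101111 pc5: +32 =404
r48=110000 pc2: +4 =408
r49=110001 pc3: +8 =416
r50=110010 pc3: +8 =424
r51=110011 pc4: +16 =440
r52=110100 pc3: +8 =448
r53=110101 pc4: +16 =464
r54=110110 pc4: +16 =480
r55=110111 pc5: +32 =512
r56=111000 pc3: +8 =520
r57=111001 pc4: +16 =536
r58=111010 pc4: +16 =552
r59=111011 pc5: +32 =584
r60=111100 pc4: +16 =600
r61=111101 pc5: +32 =632
r62=111110 pc5: +32 =664
r63=111111 pc6: +64 =728
r64=1000000 pc1: +2 =730
r65=1000001 pc2: +4 =734

Answer: 734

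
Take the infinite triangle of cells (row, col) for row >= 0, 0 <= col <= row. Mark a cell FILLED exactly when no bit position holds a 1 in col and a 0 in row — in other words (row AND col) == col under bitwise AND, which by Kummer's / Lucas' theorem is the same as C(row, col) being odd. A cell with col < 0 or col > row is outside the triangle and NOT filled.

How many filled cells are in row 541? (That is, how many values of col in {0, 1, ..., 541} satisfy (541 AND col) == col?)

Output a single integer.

541 in binary = 1000011101
popcount(541) = number of 1-bits in 1000011101 = 5
A col c satisfies (541 AND c) == c iff every set bit of c is also set in 541; each of the 5 set bits of 541 can independently be on or off in c.
count = 2^5 = 32

Answer: 32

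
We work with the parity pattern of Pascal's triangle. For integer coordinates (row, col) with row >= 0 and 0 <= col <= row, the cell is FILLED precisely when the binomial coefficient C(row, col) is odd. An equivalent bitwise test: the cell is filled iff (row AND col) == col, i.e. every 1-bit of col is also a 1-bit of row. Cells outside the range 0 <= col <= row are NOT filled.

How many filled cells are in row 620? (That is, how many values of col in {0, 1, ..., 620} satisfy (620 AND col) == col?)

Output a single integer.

Answer: 32

Derivation:
620 in binary = 1001101100
popcount(620) = number of 1-bits in 1001101100 = 5
A col c satisfies (620 AND c) == c iff every set bit of c is also set in 620; each of the 5 set bits of 620 can independently be on or off in c.
count = 2^5 = 32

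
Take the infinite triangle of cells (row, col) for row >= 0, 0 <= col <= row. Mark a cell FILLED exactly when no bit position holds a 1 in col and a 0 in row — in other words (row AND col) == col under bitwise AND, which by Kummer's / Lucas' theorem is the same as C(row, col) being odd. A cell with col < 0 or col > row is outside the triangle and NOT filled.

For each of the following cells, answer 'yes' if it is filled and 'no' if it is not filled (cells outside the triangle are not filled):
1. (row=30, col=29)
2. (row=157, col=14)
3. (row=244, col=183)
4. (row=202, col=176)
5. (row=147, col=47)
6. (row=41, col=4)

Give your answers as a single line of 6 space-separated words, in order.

(30,29): row=0b11110, col=0b11101, row AND col = 0b11100 = 28; 28 != 29 -> empty
(157,14): row=0b10011101, col=0b1110, row AND col = 0b1100 = 12; 12 != 14 -> empty
(244,183): row=0b11110100, col=0b10110111, row AND col = 0b10110100 = 180; 180 != 183 -> empty
(202,176): row=0b11001010, col=0b10110000, row AND col = 0b10000000 = 128; 128 != 176 -> empty
(147,47): row=0b10010011, col=0b101111, row AND col = 0b11 = 3; 3 != 47 -> empty
(41,4): row=0b101001, col=0b100, row AND col = 0b0 = 0; 0 != 4 -> empty

Answer: no no no no no no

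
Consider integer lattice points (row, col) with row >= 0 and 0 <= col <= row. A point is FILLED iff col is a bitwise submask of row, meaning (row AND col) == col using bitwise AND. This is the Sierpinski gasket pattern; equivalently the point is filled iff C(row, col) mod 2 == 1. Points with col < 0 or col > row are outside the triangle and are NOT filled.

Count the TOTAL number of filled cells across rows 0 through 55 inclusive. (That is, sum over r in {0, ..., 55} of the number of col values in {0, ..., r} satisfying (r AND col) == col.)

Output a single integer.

Answer: 513

Derivation:
r0=0 pc0: +1 =1
r1=1 pc1: +2 =3
r2=10 pc1: +2 =5
r3=11 pc2: +4 =9
r4=100 pc1: +2 =11
r5=101 pc2: +4 =15
r6=110 pc2: +4 =19
r7=111 pc3: +8 =27
r8=1000 pc1: +2 =29
r9=1001 pc2: +4 =33
r10=1010 pc2: +4 =37
r11=1011 pc3: +8 =45
r12=1100 pc2: +4 =49
r13=1101 pc3: +8 =57
r14=1110 pc3: +8 =65
r15=1111 pc4: +16 =81
r16=10000 pc1: +2 =83
r17=10001 pc2: +4 =87
r18=10010 pc2: +4 =91
r19=10011 pc3: +8 =99
r20=10100 pc2: +4 =103
r21=10101 pc3: +8 =111
r22=10110 pc3: +8 =119
r23=10111 pc4: +16 =135
r24=11000 pc2: +4 =139
r25=11001 pc3: +8 =147
r26=11010 pc3: +8 =155
r27=11011 pc4: +16 =171
r28=11100 pc3: +8 =179
r29=11101 pc4: +16 =195
r30=11110 pc4: +16 =211
r31=11111 pc5: +32 =243
r32=100000 pc1: +2 =245
r33=100001 pc2: +4 =249
r34=100010 pc2: +4 =253
r35=100011 pc3: +8 =261
r36=100100 pc2: +4 =265
r37=100101 pc3: +8 =273
r38=100110 pc3: +8 =281
r39=100111 pc4: +16 =297
r40=101000 pc2: +4 =301
r41=101001 pc3: +8 =309
r42=101010 pc3: +8 =317
r43=101011 pc4: +16 =333
r44=101100 pc3: +8 =341
r45=101101 pc4: +16 =357
r46=101110 pc4: +16 =373
r47=101111 pc5: +32 =405
r48=110000 pc2: +4 =409
r49=110001 pc3: +8 =417
r50=110010 pc3: +8 =425
r51=110011 pc4: +16 =441
r52=110100 pc3: +8 =449
r53=110101 pc4: +16 =465
r54=110110 pc4: +16 =481
r55=110111 pc5: +32 =513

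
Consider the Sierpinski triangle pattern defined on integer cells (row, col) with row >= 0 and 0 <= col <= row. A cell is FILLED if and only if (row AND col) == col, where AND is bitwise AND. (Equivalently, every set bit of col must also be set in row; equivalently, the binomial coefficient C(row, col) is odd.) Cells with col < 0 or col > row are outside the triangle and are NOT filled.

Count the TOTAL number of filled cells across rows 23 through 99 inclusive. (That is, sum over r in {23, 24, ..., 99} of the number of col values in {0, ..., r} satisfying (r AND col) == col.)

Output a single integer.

Answer: 1132

Derivation:
r23=10111 pc4: +16 =16
r24=11000 pc2: +4 =20
r25=11001 pc3: +8 =28
r26=11010 pc3: +8 =36
r27=11011 pc4: +16 =52
r28=11100 pc3: +8 =60
r29=11101 pc4: +16 =76
r30=11110 pc4: +16 =92
r31=11111 pc5: +32 =124
r32=100000 pc1: +2 =126
r33=100001 pc2: +4 =130
r34=100010 pc2: +4 =134
r35=100011 pc3: +8 =142
r36=100100 pc2: +4 =146
r37=100101 pc3: +8 =154
r38=100110 pc3: +8 =162
r39=100111 pc4: +16 =178
r40=101000 pc2: +4 =182
r41=101001 pc3: +8 =190
r42=101010 pc3: +8 =198
r43=101011 pc4: +16 =214
r44=101100 pc3: +8 =222
r45=101101 pc4: +16 =238
r46=101110 pc4: +16 =254
r47=101111 pc5: +32 =286
r48=110000 pc2: +4 =290
r49=110001 pc3: +8 =298
r50=110010 pc3: +8 =306
r51=110011 pc4: +16 =322
r52=110100 pc3: +8 =330
r53=110101 pc4: +16 =346
r54=110110 pc4: +16 =362
r55=110111 pc5: +32 =394
r56=111000 pc3: +8 =402
r57=111001 pc4: +16 =418
r58=111010 pc4: +16 =434
r59=111011 pc5: +32 =466
r60=111100 pc4: +16 =482
r61=111101 pc5: +32 =514
r62=111110 pc5: +32 =546
r63=111111 pc6: +64 =610
r64=1000000 pc1: +2 =612
r65=1000001 pc2: +4 =616
r66=1000010 pc2: +4 =620
r67=1000011 pc3: +8 =628
r68=1000100 pc2: +4 =632
r69=1000101 pc3: +8 =640
r70=1000110 pc3: +8 =648
r71=1000111 pc4: +16 =664
r72=1001000 pc2: +4 =668
r73=1001001 pc3: +8 =676
r74=1001010 pc3: +8 =684
r75=1001011 pc4: +16 =700
r76=1001100 pc3: +8 =708
r77=1001101 pc4: +16 =724
r78=1001110 pc4: +16 =740
r79=1001111 pc5: +32 =772
r80=1010000 pc2: +4 =776
r81=1010001 pc3: +8 =784
r82=1010010 pc3: +8 =792
r83=1010011 pc4: +16 =808
r84=1010100 pc3: +8 =816
r85=1010101 pc4: +16 =832
r86=1010110 pc4: +16 =848
r87=1010111 pc5: +32 =880
r88=1011000 pc3: +8 =888
r89=1011001 pc4: +16 =904
r90=1011010 pc4: +16 =920
r91=1011011 pc5: +32 =952
r92=1011100 pc4: +16 =968
r93=1011101 pc5: +32 =1000
r94=1011110 pc5: +32 =1032
r95=1011111 pc6: +64 =1096
r96=1100000 pc2: +4 =1100
r97=1100001 pc3: +8 =1108
r98=1100010 pc3: +8 =1116
r99=1100011 pc4: +16 =1132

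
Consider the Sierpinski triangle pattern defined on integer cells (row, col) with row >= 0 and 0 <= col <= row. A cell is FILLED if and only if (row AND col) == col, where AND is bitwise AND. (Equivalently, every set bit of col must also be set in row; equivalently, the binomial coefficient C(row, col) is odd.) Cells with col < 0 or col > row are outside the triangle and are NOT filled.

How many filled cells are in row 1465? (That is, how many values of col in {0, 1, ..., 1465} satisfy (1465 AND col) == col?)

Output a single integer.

1465 in binary = 10110111001
popcount(1465) = number of 1-bits in 10110111001 = 7
A col c satisfies (1465 AND c) == c iff every set bit of c is also set in 1465; each of the 7 set bits of 1465 can independently be on or off in c.
count = 2^7 = 128

Answer: 128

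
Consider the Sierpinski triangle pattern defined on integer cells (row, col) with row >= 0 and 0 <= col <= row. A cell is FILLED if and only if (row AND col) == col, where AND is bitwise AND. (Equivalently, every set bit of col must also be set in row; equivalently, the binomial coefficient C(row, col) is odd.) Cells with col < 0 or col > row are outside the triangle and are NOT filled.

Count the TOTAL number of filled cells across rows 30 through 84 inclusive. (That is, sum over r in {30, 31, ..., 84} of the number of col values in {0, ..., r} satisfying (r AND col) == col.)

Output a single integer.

Answer: 740

Derivation:
r30=11110 pc4: +16 =16
r31=11111 pc5: +32 =48
r32=100000 pc1: +2 =50
r33=100001 pc2: +4 =54
r34=100010 pc2: +4 =58
r35=100011 pc3: +8 =66
r36=100100 pc2: +4 =70
r37=100101 pc3: +8 =78
r38=100110 pc3: +8 =86
r39=100111 pc4: +16 =102
r40=101000 pc2: +4 =106
r41=101001 pc3: +8 =114
r42=101010 pc3: +8 =122
r43=101011 pc4: +16 =138
r44=101100 pc3: +8 =146
r45=101101 pc4: +16 =162
r46=101110 pc4: +16 =178
r47=101111 pc5: +32 =210
r48=110000 pc2: +4 =214
r49=110001 pc3: +8 =222
r50=110010 pc3: +8 =230
r51=110011 pc4: +16 =246
r52=110100 pc3: +8 =254
r53=110101 pc4: +16 =270
r54=110110 pc4: +16 =286
r55=110111 pc5: +32 =318
r56=111000 pc3: +8 =326
r57=111001 pc4: +16 =342
r58=111010 pc4: +16 =358
r59=111011 pc5: +32 =390
r60=111100 pc4: +16 =406
r61=111101 pc5: +32 =438
r62=111110 pc5: +32 =470
r63=111111 pc6: +64 =534
r64=1000000 pc1: +2 =536
r65=1000001 pc2: +4 =540
r66=1000010 pc2: +4 =544
r67=1000011 pc3: +8 =552
r68=1000100 pc2: +4 =556
r69=1000101 pc3: +8 =564
r70=1000110 pc3: +8 =572
r71=1000111 pc4: +16 =588
r72=1001000 pc2: +4 =592
r73=1001001 pc3: +8 =600
r74=1001010 pc3: +8 =608
r75=1001011 pc4: +16 =624
r76=1001100 pc3: +8 =632
r77=1001101 pc4: +16 =648
r78=1001110 pc4: +16 =664
r79=1001111 pc5: +32 =696
r80=1010000 pc2: +4 =700
r81=1010001 pc3: +8 =708
r82=1010010 pc3: +8 =716
r83=1010011 pc4: +16 =732
r84=1010100 pc3: +8 =740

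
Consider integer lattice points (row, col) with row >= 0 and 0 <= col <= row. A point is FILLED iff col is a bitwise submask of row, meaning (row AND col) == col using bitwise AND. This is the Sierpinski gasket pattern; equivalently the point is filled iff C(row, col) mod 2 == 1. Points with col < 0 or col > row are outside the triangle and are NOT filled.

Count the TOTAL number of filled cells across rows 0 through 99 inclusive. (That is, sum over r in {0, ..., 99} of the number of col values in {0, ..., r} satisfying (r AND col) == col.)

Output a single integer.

Answer: 1251

Derivation:
r0=0 pc0: +1 =1
r1=1 pc1: +2 =3
r2=10 pc1: +2 =5
r3=11 pc2: +4 =9
r4=100 pc1: +2 =11
r5=101 pc2: +4 =15
r6=110 pc2: +4 =19
r7=111 pc3: +8 =27
r8=1000 pc1: +2 =29
r9=1001 pc2: +4 =33
r10=1010 pc2: +4 =37
r11=1011 pc3: +8 =45
r12=1100 pc2: +4 =49
r13=1101 pc3: +8 =57
r14=1110 pc3: +8 =65
r15=1111 pc4: +16 =81
r16=10000 pc1: +2 =83
r17=10001 pc2: +4 =87
r18=10010 pc2: +4 =91
r19=10011 pc3: +8 =99
r20=10100 pc2: +4 =103
r21=10101 pc3: +8 =111
r22=10110 pc3: +8 =119
r23=10111 pc4: +16 =135
r24=11000 pc2: +4 =139
r25=11001 pc3: +8 =147
r26=11010 pc3: +8 =155
r27=11011 pc4: +16 =171
r28=11100 pc3: +8 =179
r29=11101 pc4: +16 =195
r30=11110 pc4: +16 =211
r31=11111 pc5: +32 =243
r32=100000 pc1: +2 =245
r33=100001 pc2: +4 =249
r34=100010 pc2: +4 =253
r35=100011 pc3: +8 =261
r36=100100 pc2: +4 =265
r37=100101 pc3: +8 =273
r38=100110 pc3: +8 =281
r39=100111 pc4: +16 =297
r40=101000 pc2: +4 =301
r41=101001 pc3: +8 =309
r42=101010 pc3: +8 =317
r43=101011 pc4: +16 =333
r44=101100 pc3: +8 =341
r45=101101 pc4: +16 =357
r46=101110 pc4: +16 =373
r47=101111 pc5: +32 =405
r48=110000 pc2: +4 =409
r49=110001 pc3: +8 =417
r50=110010 pc3: +8 =425
r51=110011 pc4: +16 =441
r52=110100 pc3: +8 =449
r53=110101 pc4: +16 =465
r54=110110 pc4: +16 =481
r55=110111 pc5: +32 =513
r56=111000 pc3: +8 =521
r57=111001 pc4: +16 =537
r58=111010 pc4: +16 =553
r59=111011 pc5: +32 =585
r60=111100 pc4: +16 =601
r61=111101 pc5: +32 =633
r62=111110 pc5: +32 =665
r63=111111 pc6: +64 =729
r64=1000000 pc1: +2 =731
r65=1000001 pc2: +4 =735
r66=1000010 pc2: +4 =739
r67=1000011 pc3: +8 =747
r68=1000100 pc2: +4 =751
r69=1000101 pc3: +8 =759
r70=1000110 pc3: +8 =767
r71=1000111 pc4: +16 =783
r72=1001000 pc2: +4 =787
r73=1001001 pc3: +8 =795
r74=1001010 pc3: +8 =803
r75=1001011 pc4: +16 =819
r76=1001100 pc3: +8 =827
r77=1001101 pc4: +16 =843
r78=1001110 pc4: +16 =859
r79=1001111 pc5: +32 =891
r80=1010000 pc2: +4 =895
r81=1010001 pc3: +8 =903
r82=1010010 pc3: +8 =911
r83=1010011 pc4: +16 =927
r84=1010100 pc3: +8 =935
r85=1010101 pc4: +16 =951
r86=1010110 pc4: +16 =967
r87=1010111 pc5: +32 =999
r88=1011000 pc3: +8 =1007
r89=1011001 pc4: +16 =1023
r90=1011010 pc4: +16 =1039
r91=1011011 pc5: +32 =1071
r92=1011100 pc4: +16 =1087
r93=1011101 pc5: +32 =1119
r94=1011110 pc5: +32 =1151
r95=1011111 pc6: +64 =1215
r96=1100000 pc2: +4 =1219
r97=1100001 pc3: +8 =1227
r98=1100010 pc3: +8 =1235
r99=1100011 pc4: +16 =1251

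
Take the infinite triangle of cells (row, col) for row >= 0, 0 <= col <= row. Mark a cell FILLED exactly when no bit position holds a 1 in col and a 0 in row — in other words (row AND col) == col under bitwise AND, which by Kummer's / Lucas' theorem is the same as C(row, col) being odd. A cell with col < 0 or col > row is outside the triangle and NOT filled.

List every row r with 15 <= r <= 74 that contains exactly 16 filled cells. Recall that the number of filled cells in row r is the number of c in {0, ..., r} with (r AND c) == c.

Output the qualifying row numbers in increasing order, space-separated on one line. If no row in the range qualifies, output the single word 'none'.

Answer: 15 23 27 29 30 39 43 45 46 51 53 54 57 58 60 71

Derivation:
Row r has 2^popcount(r) filled cells, so we need popcount(r) = log2(16) = 4.
Scan r = 15..74 and keep those with exactly 4 one-bits:
r=15=1111 popcount=4 -> KEEP
r=16=10000 popcount=1 -> skip
r=17=10001 popcount=2 -> skip
r=18=10010 popcount=2 -> skip
r=19=10011 popcount=3 -> skip
r=20=10100 popcount=2 -> skip
r=21=10101 popcount=3 -> skip
r=22=10110 popcount=3 -> skip
r=23=10111 popcount=4 -> KEEP
r=24=11000 popcount=2 -> skip
r=25=11001 popcount=3 -> skip
r=26=11010 popcount=3 -> skip
r=27=11011 popcount=4 -> KEEP
r=28=11100 popcount=3 -> skip
r=29=11101 popcount=4 -> KEEP
r=30=11110 popcount=4 -> KEEP
r=31=11111 popcount=5 -> skip
r=32=100000 popcount=1 -> skip
r=33=100001 popcount=2 -> skip
r=34=100010 popcount=2 -> skip
r=35=100011 popcount=3 -> skip
r=36=100100 popcount=2 -> skip
r=37=100101 popcount=3 -> skip
r=38=100110 popcount=3 -> skip
r=39=100111 popcount=4 -> KEEP
r=40=101000 popcount=2 -> skip
r=41=101001 popcount=3 -> skip
r=42=101010 popcount=3 -> skip
r=43=101011 popcount=4 -> KEEP
r=44=101100 popcount=3 -> skip
r=45=101101 popcount=4 -> KEEP
r=46=101110 popcount=4 -> KEEP
r=47=101111 popcount=5 -> skip
r=48=110000 popcount=2 -> skip
r=49=110001 popcount=3 -> skip
r=50=110010 popcount=3 -> skip
r=51=110011 popcount=4 -> KEEP
r=52=110100 popcount=3 -> skip
r=53=110101 popcount=4 -> KEEP
r=54=110110 popcount=4 -> KEEP
r=55=110111 popcount=5 -> skip
r=56=111000 popcount=3 -> skip
r=57=111001 popcount=4 -> KEEP
r=58=111010 popcount=4 -> KEEP
r=59=111011 popcount=5 -> skip
r=60=111100 popcount=4 -> KEEP
r=61=111101 popcount=5 -> skip
r=62=111110 popcount=5 -> skip
r=63=111111 popcount=6 -> skip
r=64=1000000 popcount=1 -> skip
r=65=1000001 popcount=2 -> skip
r=66=1000010 popcount=2 -> skip
r=67=1000011 popcount=3 -> skip
r=68=1000100 popcount=2 -> skip
r=69=1000101 popcount=3 -> skip
r=70=1000110 popcount=3 -> skip
r=71=1000111 popcount=4 -> KEEP
r=72=1001000 popcount=2 -> skip
r=73=1001001 popcount=3 -> skip
r=74=1001010 popcount=3 -> skip
Kept rows: 15 23 27 29 30 39 43 45 46 51 53 54 57 58 60 71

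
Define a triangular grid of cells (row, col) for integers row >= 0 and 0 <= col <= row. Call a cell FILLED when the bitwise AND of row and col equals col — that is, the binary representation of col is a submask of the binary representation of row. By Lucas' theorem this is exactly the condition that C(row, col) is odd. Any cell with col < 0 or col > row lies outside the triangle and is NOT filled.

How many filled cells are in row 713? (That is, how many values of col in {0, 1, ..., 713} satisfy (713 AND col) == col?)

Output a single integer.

Answer: 32

Derivation:
713 in binary = 1011001001
popcount(713) = number of 1-bits in 1011001001 = 5
A col c satisfies (713 AND c) == c iff every set bit of c is also set in 713; each of the 5 set bits of 713 can independently be on or off in c.
count = 2^5 = 32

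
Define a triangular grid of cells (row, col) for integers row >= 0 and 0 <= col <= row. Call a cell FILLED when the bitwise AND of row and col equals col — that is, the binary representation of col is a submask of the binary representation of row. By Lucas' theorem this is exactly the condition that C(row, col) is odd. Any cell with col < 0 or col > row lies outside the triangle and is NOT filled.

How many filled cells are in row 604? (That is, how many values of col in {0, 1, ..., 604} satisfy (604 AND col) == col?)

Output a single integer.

Answer: 32

Derivation:
604 in binary = 1001011100
popcount(604) = number of 1-bits in 1001011100 = 5
A col c satisfies (604 AND c) == c iff every set bit of c is also set in 604; each of the 5 set bits of 604 can independently be on or off in c.
count = 2^5 = 32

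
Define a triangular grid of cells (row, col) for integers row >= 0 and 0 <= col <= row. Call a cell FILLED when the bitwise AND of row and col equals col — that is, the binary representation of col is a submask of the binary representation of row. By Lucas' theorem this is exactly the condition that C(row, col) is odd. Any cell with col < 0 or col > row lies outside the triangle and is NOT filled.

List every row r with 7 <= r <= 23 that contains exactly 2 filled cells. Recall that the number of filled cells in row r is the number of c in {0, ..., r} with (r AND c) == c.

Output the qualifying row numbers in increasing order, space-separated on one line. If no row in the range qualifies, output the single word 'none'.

Row r has 2^popcount(r) filled cells, so we need popcount(r) = log2(2) = 1.
Scan r = 7..23 and keep those with exactly 1 one-bits:
r=7=111 popcount=3 -> skip
r=8=1000 popcount=1 -> KEEP
r=9=1001 popcount=2 -> skip
r=10=1010 popcount=2 -> skip
r=11=1011 popcount=3 -> skip
r=12=1100 popcount=2 -> skip
r=13=1101 popcount=3 -> skip
r=14=1110 popcount=3 -> skip
r=15=1111 popcount=4 -> skip
r=16=10000 popcount=1 -> KEEP
r=17=10001 popcount=2 -> skip
r=18=10010 popcount=2 -> skip
r=19=10011 popcount=3 -> skip
r=20=10100 popcount=2 -> skip
r=21=10101 popcount=3 -> skip
r=22=10110 popcount=3 -> skip
r=23=10111 popcount=4 -> skip
Kept rows: 8 16

Answer: 8 16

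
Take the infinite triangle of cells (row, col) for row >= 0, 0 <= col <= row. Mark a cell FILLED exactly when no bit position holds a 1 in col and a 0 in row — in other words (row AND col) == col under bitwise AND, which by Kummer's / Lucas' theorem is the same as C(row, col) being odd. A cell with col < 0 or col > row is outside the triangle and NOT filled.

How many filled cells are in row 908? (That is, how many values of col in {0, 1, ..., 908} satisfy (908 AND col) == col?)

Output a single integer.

Answer: 32

Derivation:
908 in binary = 1110001100
popcount(908) = number of 1-bits in 1110001100 = 5
A col c satisfies (908 AND c) == c iff every set bit of c is also set in 908; each of the 5 set bits of 908 can independently be on or off in c.
count = 2^5 = 32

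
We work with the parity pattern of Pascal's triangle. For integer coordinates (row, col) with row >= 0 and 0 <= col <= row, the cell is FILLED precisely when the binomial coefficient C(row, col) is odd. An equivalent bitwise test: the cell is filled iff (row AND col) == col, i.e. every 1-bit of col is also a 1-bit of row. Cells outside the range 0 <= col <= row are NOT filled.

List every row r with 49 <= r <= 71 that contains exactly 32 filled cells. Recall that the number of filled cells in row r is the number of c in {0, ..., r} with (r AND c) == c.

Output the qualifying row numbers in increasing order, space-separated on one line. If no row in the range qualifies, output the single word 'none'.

Answer: 55 59 61 62

Derivation:
Row r has 2^popcount(r) filled cells, so we need popcount(r) = log2(32) = 5.
Scan r = 49..71 and keep those with exactly 5 one-bits:
r=49=110001 popcount=3 -> skip
r=50=110010 popcount=3 -> skip
r=51=110011 popcount=4 -> skip
r=52=110100 popcount=3 -> skip
r=53=110101 popcount=4 -> skip
r=54=110110 popcount=4 -> skip
r=55=110111 popcount=5 -> KEEP
r=56=111000 popcount=3 -> skip
r=57=111001 popcount=4 -> skip
r=58=111010 popcount=4 -> skip
r=59=111011 popcount=5 -> KEEP
r=60=111100 popcount=4 -> skip
r=61=111101 popcount=5 -> KEEP
r=62=111110 popcount=5 -> KEEP
r=63=111111 popcount=6 -> skip
r=64=1000000 popcount=1 -> skip
r=65=1000001 popcount=2 -> skip
r=66=1000010 popcount=2 -> skip
r=67=1000011 popcount=3 -> skip
r=68=1000100 popcount=2 -> skip
r=69=1000101 popcount=3 -> skip
r=70=1000110 popcount=3 -> skip
r=71=1000111 popcount=4 -> skip
Kept rows: 55 59 61 62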